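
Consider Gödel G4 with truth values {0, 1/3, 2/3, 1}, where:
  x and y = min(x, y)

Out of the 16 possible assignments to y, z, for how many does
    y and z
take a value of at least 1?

1

y = 0, z = 0 ↦ 0  <
y = 0, z = 1/3 ↦ 0  <
y = 0, z = 2/3 ↦ 0  <
y = 0, z = 1 ↦ 0  <
y = 1/3, z = 0 ↦ 0  <
y = 1/3, z = 1/3 ↦ 1/3  <
y = 1/3, z = 2/3 ↦ 1/3  <
y = 1/3, z = 1 ↦ 1/3  <
y = 2/3, z = 0 ↦ 0  <
y = 2/3, z = 1/3 ↦ 1/3  <
y = 2/3, z = 2/3 ↦ 2/3  <
y = 2/3, z = 1 ↦ 2/3  <
y = 1, z = 0 ↦ 0  <
y = 1, z = 1/3 ↦ 1/3  <
y = 1, z = 2/3 ↦ 2/3  <
y = 1, z = 1 ↦ 1  ≥
So 1 of the 16 assignments meets the threshold.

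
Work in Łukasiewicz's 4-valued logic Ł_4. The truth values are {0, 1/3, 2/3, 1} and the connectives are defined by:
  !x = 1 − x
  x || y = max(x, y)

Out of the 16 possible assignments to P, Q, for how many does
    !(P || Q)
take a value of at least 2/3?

P = 0, Q = 0 ↦ 1  ≥
P = 0, Q = 1/3 ↦ 2/3  ≥
P = 0, Q = 2/3 ↦ 1/3  <
P = 0, Q = 1 ↦ 0  <
P = 1/3, Q = 0 ↦ 2/3  ≥
P = 1/3, Q = 1/3 ↦ 2/3  ≥
P = 1/3, Q = 2/3 ↦ 1/3  <
P = 1/3, Q = 1 ↦ 0  <
P = 2/3, Q = 0 ↦ 1/3  <
P = 2/3, Q = 1/3 ↦ 1/3  <
P = 2/3, Q = 2/3 ↦ 1/3  <
P = 2/3, Q = 1 ↦ 0  <
P = 1, Q = 0 ↦ 0  <
P = 1, Q = 1/3 ↦ 0  <
P = 1, Q = 2/3 ↦ 0  <
P = 1, Q = 1 ↦ 0  <
So 4 of the 16 assignments meet the threshold.

4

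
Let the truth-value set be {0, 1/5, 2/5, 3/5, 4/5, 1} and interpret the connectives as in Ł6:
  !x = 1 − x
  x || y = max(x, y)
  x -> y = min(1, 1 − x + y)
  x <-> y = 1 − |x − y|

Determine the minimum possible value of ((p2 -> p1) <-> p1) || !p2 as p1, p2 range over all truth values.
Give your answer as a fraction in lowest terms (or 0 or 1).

Take p1 = 0, p2 = 2/5:
p2 -> p1 = 2/5 -> 0 = 3/5
(p2 -> p1) <-> p1 = 3/5 <-> 0 = 2/5
!p2 = !2/5 = 3/5
((p2 -> p1) <-> p1) || !p2 = 2/5 || 3/5 = 3/5
No assignment yields a value below 3/5, so this is the minimum.

3/5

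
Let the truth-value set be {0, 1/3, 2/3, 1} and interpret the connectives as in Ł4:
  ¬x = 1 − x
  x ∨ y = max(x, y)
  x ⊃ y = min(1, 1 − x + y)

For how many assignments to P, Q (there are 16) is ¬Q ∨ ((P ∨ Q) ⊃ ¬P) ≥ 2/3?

P = 0, Q = 0 ↦ 1  ≥
P = 0, Q = 1/3 ↦ 1  ≥
P = 0, Q = 2/3 ↦ 1  ≥
P = 0, Q = 1 ↦ 1  ≥
P = 1/3, Q = 0 ↦ 1  ≥
P = 1/3, Q = 1/3 ↦ 1  ≥
P = 1/3, Q = 2/3 ↦ 1  ≥
P = 1/3, Q = 1 ↦ 2/3  ≥
P = 2/3, Q = 0 ↦ 1  ≥
P = 2/3, Q = 1/3 ↦ 2/3  ≥
P = 2/3, Q = 2/3 ↦ 2/3  ≥
P = 2/3, Q = 1 ↦ 1/3  <
P = 1, Q = 0 ↦ 1  ≥
P = 1, Q = 1/3 ↦ 2/3  ≥
P = 1, Q = 2/3 ↦ 1/3  <
P = 1, Q = 1 ↦ 0  <
So 13 of the 16 assignments meet the threshold.

13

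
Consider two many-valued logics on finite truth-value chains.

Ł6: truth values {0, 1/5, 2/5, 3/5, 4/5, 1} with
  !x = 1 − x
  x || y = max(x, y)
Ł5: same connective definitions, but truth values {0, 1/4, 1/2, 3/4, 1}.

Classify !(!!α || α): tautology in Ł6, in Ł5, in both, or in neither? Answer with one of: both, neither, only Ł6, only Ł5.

neither

In Ł6: at α = 1/5 the value is 4/5 — not a tautology.
In Ł5: at α = 1/4 the value is 3/4 — not a tautology.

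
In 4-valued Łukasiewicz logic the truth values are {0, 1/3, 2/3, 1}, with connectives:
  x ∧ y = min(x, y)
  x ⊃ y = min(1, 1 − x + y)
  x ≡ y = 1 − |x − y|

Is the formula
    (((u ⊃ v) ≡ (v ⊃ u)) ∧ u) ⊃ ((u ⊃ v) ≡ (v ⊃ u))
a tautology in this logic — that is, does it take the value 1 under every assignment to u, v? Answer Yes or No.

Yes

u = 0, v = 0 ↦ 1
u = 0, v = 1/3 ↦ 1
u = 0, v = 2/3 ↦ 1
u = 0, v = 1 ↦ 1
u = 1/3, v = 0 ↦ 1
u = 1/3, v = 1/3 ↦ 1
u = 1/3, v = 2/3 ↦ 1
u = 1/3, v = 1 ↦ 1
u = 2/3, v = 0 ↦ 1
u = 2/3, v = 1/3 ↦ 1
u = 2/3, v = 2/3 ↦ 1
u = 2/3, v = 1 ↦ 1
u = 1, v = 0 ↦ 1
u = 1, v = 1/3 ↦ 1
u = 1, v = 2/3 ↦ 1
u = 1, v = 1 ↦ 1
Every assignment gives a value ≥ 1.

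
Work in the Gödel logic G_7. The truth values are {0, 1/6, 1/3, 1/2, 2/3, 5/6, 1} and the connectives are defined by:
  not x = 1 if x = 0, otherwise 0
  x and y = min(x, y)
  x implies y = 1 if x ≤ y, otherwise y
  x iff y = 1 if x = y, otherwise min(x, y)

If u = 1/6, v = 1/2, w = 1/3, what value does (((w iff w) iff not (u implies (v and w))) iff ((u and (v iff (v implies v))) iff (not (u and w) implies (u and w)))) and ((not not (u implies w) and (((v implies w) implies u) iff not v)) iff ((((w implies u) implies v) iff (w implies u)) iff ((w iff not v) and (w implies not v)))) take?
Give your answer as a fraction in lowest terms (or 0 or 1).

w iff w = 1/3 iff 1/3 = 1
v and w = 1/2 and 1/3 = 1/3
u implies (v and w) = 1/6 implies 1/3 = 1
not (u implies (v and w)) = not 1 = 0
(w iff w) iff not (u implies (v and w)) = 1 iff 0 = 0
v implies v = 1/2 implies 1/2 = 1
v iff (v implies v) = 1/2 iff 1 = 1/2
u and (v iff (v implies v)) = 1/6 and 1/2 = 1/6
u and w = 1/6 and 1/3 = 1/6
not (u and w) = not 1/6 = 0
u and w = 1/6 and 1/3 = 1/6
not (u and w) implies (u and w) = 0 implies 1/6 = 1
(u and (v iff (v implies v))) iff (not (u and w) implies (u and w)) = 1/6 iff 1 = 1/6
((w iff w) iff not (u implies (v and w))) iff ((u and (v iff (v implies v))) iff (not (u and w) implies (u and w))) = 0 iff 1/6 = 0
u implies w = 1/6 implies 1/3 = 1
not (u implies w) = not 1 = 0
not not (u implies w) = not 0 = 1
v implies w = 1/2 implies 1/3 = 1/3
(v implies w) implies u = 1/3 implies 1/6 = 1/6
not v = not 1/2 = 0
((v implies w) implies u) iff not v = 1/6 iff 0 = 0
not not (u implies w) and (((v implies w) implies u) iff not v) = 1 and 0 = 0
w implies u = 1/3 implies 1/6 = 1/6
(w implies u) implies v = 1/6 implies 1/2 = 1
w implies u = 1/3 implies 1/6 = 1/6
((w implies u) implies v) iff (w implies u) = 1 iff 1/6 = 1/6
not v = not 1/2 = 0
w iff not v = 1/3 iff 0 = 0
not v = not 1/2 = 0
w implies not v = 1/3 implies 0 = 0
(w iff not v) and (w implies not v) = 0 and 0 = 0
(((w implies u) implies v) iff (w implies u)) iff ((w iff not v) and (w implies not v)) = 1/6 iff 0 = 0
(not not (u implies w) and (((v implies w) implies u) iff not v)) iff ((((w implies u) implies v) iff (w implies u)) iff ((w iff not v) and (w implies not v))) = 0 iff 0 = 1
(((w iff w) iff not (u implies (v and w))) iff ((u and (v iff (v implies v))) iff (not (u and w) implies (u and w)))) and ((not not (u implies w) and (((v implies w) implies u) iff not v)) iff ((((w implies u) implies v) iff (w implies u)) iff ((w iff not v) and (w implies not v)))) = 0 and 1 = 0

0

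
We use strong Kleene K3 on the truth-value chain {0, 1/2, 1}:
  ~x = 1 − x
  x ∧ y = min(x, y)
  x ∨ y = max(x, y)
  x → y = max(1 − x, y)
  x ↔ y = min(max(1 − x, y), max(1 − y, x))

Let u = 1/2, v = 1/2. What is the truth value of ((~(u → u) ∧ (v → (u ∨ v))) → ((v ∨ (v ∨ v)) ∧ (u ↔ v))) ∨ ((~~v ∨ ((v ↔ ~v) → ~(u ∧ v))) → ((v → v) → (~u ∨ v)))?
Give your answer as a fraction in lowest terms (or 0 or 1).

u → u = 1/2 → 1/2 = 1/2
~(u → u) = ~1/2 = 1/2
u ∨ v = 1/2 ∨ 1/2 = 1/2
v → (u ∨ v) = 1/2 → 1/2 = 1/2
~(u → u) ∧ (v → (u ∨ v)) = 1/2 ∧ 1/2 = 1/2
v ∨ v = 1/2 ∨ 1/2 = 1/2
v ∨ (v ∨ v) = 1/2 ∨ 1/2 = 1/2
u ↔ v = 1/2 ↔ 1/2 = 1/2
(v ∨ (v ∨ v)) ∧ (u ↔ v) = 1/2 ∧ 1/2 = 1/2
(~(u → u) ∧ (v → (u ∨ v))) → ((v ∨ (v ∨ v)) ∧ (u ↔ v)) = 1/2 → 1/2 = 1/2
~v = ~1/2 = 1/2
~~v = ~1/2 = 1/2
~v = ~1/2 = 1/2
v ↔ ~v = 1/2 ↔ 1/2 = 1/2
u ∧ v = 1/2 ∧ 1/2 = 1/2
~(u ∧ v) = ~1/2 = 1/2
(v ↔ ~v) → ~(u ∧ v) = 1/2 → 1/2 = 1/2
~~v ∨ ((v ↔ ~v) → ~(u ∧ v)) = 1/2 ∨ 1/2 = 1/2
v → v = 1/2 → 1/2 = 1/2
~u = ~1/2 = 1/2
~u ∨ v = 1/2 ∨ 1/2 = 1/2
(v → v) → (~u ∨ v) = 1/2 → 1/2 = 1/2
(~~v ∨ ((v ↔ ~v) → ~(u ∧ v))) → ((v → v) → (~u ∨ v)) = 1/2 → 1/2 = 1/2
((~(u → u) ∧ (v → (u ∨ v))) → ((v ∨ (v ∨ v)) ∧ (u ↔ v))) ∨ ((~~v ∨ ((v ↔ ~v) → ~(u ∧ v))) → ((v → v) → (~u ∨ v))) = 1/2 ∨ 1/2 = 1/2

1/2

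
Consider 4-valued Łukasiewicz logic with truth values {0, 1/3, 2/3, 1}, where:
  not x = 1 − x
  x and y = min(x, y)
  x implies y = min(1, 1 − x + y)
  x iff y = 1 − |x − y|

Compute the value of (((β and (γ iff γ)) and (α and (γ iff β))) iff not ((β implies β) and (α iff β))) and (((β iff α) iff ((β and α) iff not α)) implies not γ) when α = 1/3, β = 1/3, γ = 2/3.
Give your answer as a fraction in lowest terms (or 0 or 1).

2/3

γ iff γ = 2/3 iff 2/3 = 1
β and (γ iff γ) = 1/3 and 1 = 1/3
γ iff β = 2/3 iff 1/3 = 2/3
α and (γ iff β) = 1/3 and 2/3 = 1/3
(β and (γ iff γ)) and (α and (γ iff β)) = 1/3 and 1/3 = 1/3
β implies β = 1/3 implies 1/3 = 1
α iff β = 1/3 iff 1/3 = 1
(β implies β) and (α iff β) = 1 and 1 = 1
not ((β implies β) and (α iff β)) = not 1 = 0
((β and (γ iff γ)) and (α and (γ iff β))) iff not ((β implies β) and (α iff β)) = 1/3 iff 0 = 2/3
β iff α = 1/3 iff 1/3 = 1
β and α = 1/3 and 1/3 = 1/3
not α = not 1/3 = 2/3
(β and α) iff not α = 1/3 iff 2/3 = 2/3
(β iff α) iff ((β and α) iff not α) = 1 iff 2/3 = 2/3
not γ = not 2/3 = 1/3
((β iff α) iff ((β and α) iff not α)) implies not γ = 2/3 implies 1/3 = 2/3
(((β and (γ iff γ)) and (α and (γ iff β))) iff not ((β implies β) and (α iff β))) and (((β iff α) iff ((β and α) iff not α)) implies not γ) = 2/3 and 2/3 = 2/3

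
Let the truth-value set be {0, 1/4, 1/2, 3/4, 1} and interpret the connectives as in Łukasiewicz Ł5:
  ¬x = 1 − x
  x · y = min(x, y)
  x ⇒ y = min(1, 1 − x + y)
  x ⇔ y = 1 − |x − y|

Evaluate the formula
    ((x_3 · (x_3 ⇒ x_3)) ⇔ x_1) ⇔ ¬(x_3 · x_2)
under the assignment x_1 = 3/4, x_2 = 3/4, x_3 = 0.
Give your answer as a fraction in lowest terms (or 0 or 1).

1/4

x_3 ⇒ x_3 = 0 ⇒ 0 = 1
x_3 · (x_3 ⇒ x_3) = 0 · 1 = 0
(x_3 · (x_3 ⇒ x_3)) ⇔ x_1 = 0 ⇔ 3/4 = 1/4
x_3 · x_2 = 0 · 3/4 = 0
¬(x_3 · x_2) = ¬0 = 1
((x_3 · (x_3 ⇒ x_3)) ⇔ x_1) ⇔ ¬(x_3 · x_2) = 1/4 ⇔ 1 = 1/4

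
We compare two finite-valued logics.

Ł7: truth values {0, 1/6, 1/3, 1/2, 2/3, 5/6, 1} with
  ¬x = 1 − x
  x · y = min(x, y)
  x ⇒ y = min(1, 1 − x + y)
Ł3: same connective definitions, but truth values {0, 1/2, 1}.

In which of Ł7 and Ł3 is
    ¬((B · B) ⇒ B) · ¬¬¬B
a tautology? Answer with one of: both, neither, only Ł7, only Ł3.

neither

In Ł7: at B = 0 the value is 0 — not a tautology.
In Ł3: at B = 0 the value is 0 — not a tautology.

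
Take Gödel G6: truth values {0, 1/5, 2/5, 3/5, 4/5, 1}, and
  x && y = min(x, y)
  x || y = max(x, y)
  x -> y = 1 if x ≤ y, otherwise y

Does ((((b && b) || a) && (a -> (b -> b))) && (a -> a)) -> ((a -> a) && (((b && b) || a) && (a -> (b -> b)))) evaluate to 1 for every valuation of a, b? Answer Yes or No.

At a = 1/5, b = 3/5, for instance:
b && b = 3/5 && 3/5 = 3/5
(b && b) || a = 3/5 || 1/5 = 3/5
b -> b = 3/5 -> 3/5 = 1
a -> (b -> b) = 1/5 -> 1 = 1
((b && b) || a) && (a -> (b -> b)) = 3/5 && 1 = 3/5
a -> a = 1/5 -> 1/5 = 1
(((b && b) || a) && (a -> (b -> b))) && (a -> a) = 3/5 && 1 = 3/5
(a -> a) && (((b && b) || a) && (a -> (b -> b))) = 1 && 3/5 = 3/5
((((b && b) || a) && (a -> (b -> b))) && (a -> a)) -> ((a -> a) && (((b && b) || a) && (a -> (b -> b)))) = 3/5 -> 3/5 = 1
and checking the remaining 35 assignments likewise gives ≥ 1 in every case.

Yes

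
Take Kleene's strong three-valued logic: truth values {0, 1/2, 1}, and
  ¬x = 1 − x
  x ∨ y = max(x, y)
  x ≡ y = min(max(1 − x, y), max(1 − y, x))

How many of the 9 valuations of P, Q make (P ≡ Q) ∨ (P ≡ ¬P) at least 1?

P = 0, Q = 0 ↦ 1  ≥
P = 0, Q = 1/2 ↦ 1/2  <
P = 0, Q = 1 ↦ 0  <
P = 1/2, Q = 0 ↦ 1/2  <
P = 1/2, Q = 1/2 ↦ 1/2  <
P = 1/2, Q = 1 ↦ 1/2  <
P = 1, Q = 0 ↦ 0  <
P = 1, Q = 1/2 ↦ 1/2  <
P = 1, Q = 1 ↦ 1  ≥
So 2 of the 9 assignments meet the threshold.

2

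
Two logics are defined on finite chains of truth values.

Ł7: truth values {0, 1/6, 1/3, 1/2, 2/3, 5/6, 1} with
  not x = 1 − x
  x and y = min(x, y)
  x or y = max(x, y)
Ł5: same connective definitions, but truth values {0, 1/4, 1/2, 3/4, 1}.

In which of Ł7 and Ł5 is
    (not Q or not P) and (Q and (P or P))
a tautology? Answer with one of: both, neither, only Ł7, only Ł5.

neither

In Ł7: at P = 0, Q = 0 the value is 0 — not a tautology.
In Ł5: at P = 0, Q = 0 the value is 0 — not a tautology.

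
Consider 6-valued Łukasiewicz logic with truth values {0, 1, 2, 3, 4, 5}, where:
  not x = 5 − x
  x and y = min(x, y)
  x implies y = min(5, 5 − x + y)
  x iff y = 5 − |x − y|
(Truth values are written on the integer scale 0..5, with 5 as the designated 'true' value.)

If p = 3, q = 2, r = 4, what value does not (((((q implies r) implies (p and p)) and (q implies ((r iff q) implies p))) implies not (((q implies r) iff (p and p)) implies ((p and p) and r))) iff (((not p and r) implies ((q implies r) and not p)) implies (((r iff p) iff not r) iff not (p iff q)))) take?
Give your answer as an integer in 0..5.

2

q implies r = 2 implies 4 = 5
p and p = 3 and 3 = 3
(q implies r) implies (p and p) = 5 implies 3 = 3
r iff q = 4 iff 2 = 3
(r iff q) implies p = 3 implies 3 = 5
q implies ((r iff q) implies p) = 2 implies 5 = 5
((q implies r) implies (p and p)) and (q implies ((r iff q) implies p)) = 3 and 5 = 3
q implies r = 2 implies 4 = 5
p and p = 3 and 3 = 3
(q implies r) iff (p and p) = 5 iff 3 = 3
p and p = 3 and 3 = 3
(p and p) and r = 3 and 4 = 3
((q implies r) iff (p and p)) implies ((p and p) and r) = 3 implies 3 = 5
not (((q implies r) iff (p and p)) implies ((p and p) and r)) = not 5 = 0
(((q implies r) implies (p and p)) and (q implies ((r iff q) implies p))) implies not (((q implies r) iff (p and p)) implies ((p and p) and r)) = 3 implies 0 = 2
not p = not 3 = 2
not p and r = 2 and 4 = 2
q implies r = 2 implies 4 = 5
not p = not 3 = 2
(q implies r) and not p = 5 and 2 = 2
(not p and r) implies ((q implies r) and not p) = 2 implies 2 = 5
r iff p = 4 iff 3 = 4
not r = not 4 = 1
(r iff p) iff not r = 4 iff 1 = 2
p iff q = 3 iff 2 = 4
not (p iff q) = not 4 = 1
((r iff p) iff not r) iff not (p iff q) = 2 iff 1 = 4
((not p and r) implies ((q implies r) and not p)) implies (((r iff p) iff not r) iff not (p iff q)) = 5 implies 4 = 4
((((q implies r) implies (p and p)) and (q implies ((r iff q) implies p))) implies not (((q implies r) iff (p and p)) implies ((p and p) and r))) iff (((not p and r) implies ((q implies r) and not p)) implies (((r iff p) iff not r) iff not (p iff q))) = 2 iff 4 = 3
not (((((q implies r) implies (p and p)) and (q implies ((r iff q) implies p))) implies not (((q implies r) iff (p and p)) implies ((p and p) and r))) iff (((not p and r) implies ((q implies r) and not p)) implies (((r iff p) iff not r) iff not (p iff q)))) = not 3 = 2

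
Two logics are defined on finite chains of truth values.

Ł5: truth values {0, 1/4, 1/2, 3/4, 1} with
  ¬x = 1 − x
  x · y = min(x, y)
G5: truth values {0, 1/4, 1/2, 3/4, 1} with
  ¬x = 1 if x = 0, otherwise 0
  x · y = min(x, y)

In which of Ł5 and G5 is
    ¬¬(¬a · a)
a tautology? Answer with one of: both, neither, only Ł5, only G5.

neither

In Ł5: at a = 0 the value is 0 — not a tautology.
In G5: at a = 0 the value is 0 — not a tautology.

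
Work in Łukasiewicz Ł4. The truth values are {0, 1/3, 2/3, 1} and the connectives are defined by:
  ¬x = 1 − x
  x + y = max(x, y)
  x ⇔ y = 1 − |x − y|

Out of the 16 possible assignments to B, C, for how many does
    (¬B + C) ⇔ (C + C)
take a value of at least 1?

B = 0, C = 0 ↦ 0  <
B = 0, C = 1/3 ↦ 1/3  <
B = 0, C = 2/3 ↦ 2/3  <
B = 0, C = 1 ↦ 1  ≥
B = 1/3, C = 0 ↦ 1/3  <
B = 1/3, C = 1/3 ↦ 2/3  <
B = 1/3, C = 2/3 ↦ 1  ≥
B = 1/3, C = 1 ↦ 1  ≥
B = 2/3, C = 0 ↦ 2/3  <
B = 2/3, C = 1/3 ↦ 1  ≥
B = 2/3, C = 2/3 ↦ 1  ≥
B = 2/3, C = 1 ↦ 1  ≥
B = 1, C = 0 ↦ 1  ≥
B = 1, C = 1/3 ↦ 1  ≥
B = 1, C = 2/3 ↦ 1  ≥
B = 1, C = 1 ↦ 1  ≥
So 10 of the 16 assignments meet the threshold.

10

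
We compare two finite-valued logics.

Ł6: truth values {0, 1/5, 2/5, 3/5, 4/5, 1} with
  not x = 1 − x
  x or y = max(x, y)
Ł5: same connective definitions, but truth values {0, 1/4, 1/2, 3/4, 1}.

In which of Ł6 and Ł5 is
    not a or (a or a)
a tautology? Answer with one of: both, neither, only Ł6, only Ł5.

neither

In Ł6: at a = 1/5 the value is 4/5 — not a tautology.
In Ł5: at a = 1/4 the value is 3/4 — not a tautology.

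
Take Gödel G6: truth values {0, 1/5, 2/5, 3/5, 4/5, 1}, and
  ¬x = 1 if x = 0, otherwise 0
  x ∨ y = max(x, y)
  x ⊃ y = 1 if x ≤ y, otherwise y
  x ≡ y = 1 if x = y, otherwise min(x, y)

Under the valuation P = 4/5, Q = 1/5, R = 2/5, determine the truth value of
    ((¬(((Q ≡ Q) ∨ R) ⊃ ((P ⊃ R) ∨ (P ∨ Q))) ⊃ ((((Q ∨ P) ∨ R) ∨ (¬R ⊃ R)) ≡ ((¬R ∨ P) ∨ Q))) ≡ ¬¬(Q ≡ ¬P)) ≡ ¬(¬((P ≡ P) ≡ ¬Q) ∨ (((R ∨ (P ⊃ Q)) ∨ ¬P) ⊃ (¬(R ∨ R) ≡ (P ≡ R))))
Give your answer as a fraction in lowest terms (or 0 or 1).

Q ≡ Q = 1/5 ≡ 1/5 = 1
(Q ≡ Q) ∨ R = 1 ∨ 2/5 = 1
P ⊃ R = 4/5 ⊃ 2/5 = 2/5
P ∨ Q = 4/5 ∨ 1/5 = 4/5
(P ⊃ R) ∨ (P ∨ Q) = 2/5 ∨ 4/5 = 4/5
((Q ≡ Q) ∨ R) ⊃ ((P ⊃ R) ∨ (P ∨ Q)) = 1 ⊃ 4/5 = 4/5
¬(((Q ≡ Q) ∨ R) ⊃ ((P ⊃ R) ∨ (P ∨ Q))) = ¬4/5 = 0
Q ∨ P = 1/5 ∨ 4/5 = 4/5
(Q ∨ P) ∨ R = 4/5 ∨ 2/5 = 4/5
¬R = ¬2/5 = 0
¬R ⊃ R = 0 ⊃ 2/5 = 1
((Q ∨ P) ∨ R) ∨ (¬R ⊃ R) = 4/5 ∨ 1 = 1
¬R = ¬2/5 = 0
¬R ∨ P = 0 ∨ 4/5 = 4/5
(¬R ∨ P) ∨ Q = 4/5 ∨ 1/5 = 4/5
(((Q ∨ P) ∨ R) ∨ (¬R ⊃ R)) ≡ ((¬R ∨ P) ∨ Q) = 1 ≡ 4/5 = 4/5
¬(((Q ≡ Q) ∨ R) ⊃ ((P ⊃ R) ∨ (P ∨ Q))) ⊃ ((((Q ∨ P) ∨ R) ∨ (¬R ⊃ R)) ≡ ((¬R ∨ P) ∨ Q)) = 0 ⊃ 4/5 = 1
¬P = ¬4/5 = 0
Q ≡ ¬P = 1/5 ≡ 0 = 0
¬(Q ≡ ¬P) = ¬0 = 1
¬¬(Q ≡ ¬P) = ¬1 = 0
(¬(((Q ≡ Q) ∨ R) ⊃ ((P ⊃ R) ∨ (P ∨ Q))) ⊃ ((((Q ∨ P) ∨ R) ∨ (¬R ⊃ R)) ≡ ((¬R ∨ P) ∨ Q))) ≡ ¬¬(Q ≡ ¬P) = 1 ≡ 0 = 0
P ≡ P = 4/5 ≡ 4/5 = 1
¬Q = ¬1/5 = 0
(P ≡ P) ≡ ¬Q = 1 ≡ 0 = 0
¬((P ≡ P) ≡ ¬Q) = ¬0 = 1
P ⊃ Q = 4/5 ⊃ 1/5 = 1/5
R ∨ (P ⊃ Q) = 2/5 ∨ 1/5 = 2/5
¬P = ¬4/5 = 0
(R ∨ (P ⊃ Q)) ∨ ¬P = 2/5 ∨ 0 = 2/5
R ∨ R = 2/5 ∨ 2/5 = 2/5
¬(R ∨ R) = ¬2/5 = 0
P ≡ R = 4/5 ≡ 2/5 = 2/5
¬(R ∨ R) ≡ (P ≡ R) = 0 ≡ 2/5 = 0
((R ∨ (P ⊃ Q)) ∨ ¬P) ⊃ (¬(R ∨ R) ≡ (P ≡ R)) = 2/5 ⊃ 0 = 0
¬((P ≡ P) ≡ ¬Q) ∨ (((R ∨ (P ⊃ Q)) ∨ ¬P) ⊃ (¬(R ∨ R) ≡ (P ≡ R))) = 1 ∨ 0 = 1
¬(¬((P ≡ P) ≡ ¬Q) ∨ (((R ∨ (P ⊃ Q)) ∨ ¬P) ⊃ (¬(R ∨ R) ≡ (P ≡ R)))) = ¬1 = 0
((¬(((Q ≡ Q) ∨ R) ⊃ ((P ⊃ R) ∨ (P ∨ Q))) ⊃ ((((Q ∨ P) ∨ R) ∨ (¬R ⊃ R)) ≡ ((¬R ∨ P) ∨ Q))) ≡ ¬¬(Q ≡ ¬P)) ≡ ¬(¬((P ≡ P) ≡ ¬Q) ∨ (((R ∨ (P ⊃ Q)) ∨ ¬P) ⊃ (¬(R ∨ R) ≡ (P ≡ R)))) = 0 ≡ 0 = 1

1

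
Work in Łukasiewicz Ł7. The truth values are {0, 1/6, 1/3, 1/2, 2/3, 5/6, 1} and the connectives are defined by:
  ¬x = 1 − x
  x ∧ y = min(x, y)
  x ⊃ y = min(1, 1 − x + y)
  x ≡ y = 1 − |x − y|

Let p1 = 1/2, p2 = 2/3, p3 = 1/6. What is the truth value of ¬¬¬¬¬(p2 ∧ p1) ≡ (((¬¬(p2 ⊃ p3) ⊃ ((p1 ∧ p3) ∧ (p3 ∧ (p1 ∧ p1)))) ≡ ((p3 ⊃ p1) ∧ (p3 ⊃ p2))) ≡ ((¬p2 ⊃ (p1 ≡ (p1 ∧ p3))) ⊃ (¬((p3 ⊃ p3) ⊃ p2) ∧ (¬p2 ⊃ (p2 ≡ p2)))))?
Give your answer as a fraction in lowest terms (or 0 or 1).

5/6

p2 ∧ p1 = 2/3 ∧ 1/2 = 1/2
¬(p2 ∧ p1) = ¬1/2 = 1/2
¬¬(p2 ∧ p1) = ¬1/2 = 1/2
¬¬¬(p2 ∧ p1) = ¬1/2 = 1/2
¬¬¬¬(p2 ∧ p1) = ¬1/2 = 1/2
¬¬¬¬¬(p2 ∧ p1) = ¬1/2 = 1/2
p2 ⊃ p3 = 2/3 ⊃ 1/6 = 1/2
¬(p2 ⊃ p3) = ¬1/2 = 1/2
¬¬(p2 ⊃ p3) = ¬1/2 = 1/2
p1 ∧ p3 = 1/2 ∧ 1/6 = 1/6
p1 ∧ p1 = 1/2 ∧ 1/2 = 1/2
p3 ∧ (p1 ∧ p1) = 1/6 ∧ 1/2 = 1/6
(p1 ∧ p3) ∧ (p3 ∧ (p1 ∧ p1)) = 1/6 ∧ 1/6 = 1/6
¬¬(p2 ⊃ p3) ⊃ ((p1 ∧ p3) ∧ (p3 ∧ (p1 ∧ p1))) = 1/2 ⊃ 1/6 = 2/3
p3 ⊃ p1 = 1/6 ⊃ 1/2 = 1
p3 ⊃ p2 = 1/6 ⊃ 2/3 = 1
(p3 ⊃ p1) ∧ (p3 ⊃ p2) = 1 ∧ 1 = 1
(¬¬(p2 ⊃ p3) ⊃ ((p1 ∧ p3) ∧ (p3 ∧ (p1 ∧ p1)))) ≡ ((p3 ⊃ p1) ∧ (p3 ⊃ p2)) = 2/3 ≡ 1 = 2/3
¬p2 = ¬2/3 = 1/3
p1 ∧ p3 = 1/2 ∧ 1/6 = 1/6
p1 ≡ (p1 ∧ p3) = 1/2 ≡ 1/6 = 2/3
¬p2 ⊃ (p1 ≡ (p1 ∧ p3)) = 1/3 ⊃ 2/3 = 1
p3 ⊃ p3 = 1/6 ⊃ 1/6 = 1
(p3 ⊃ p3) ⊃ p2 = 1 ⊃ 2/3 = 2/3
¬((p3 ⊃ p3) ⊃ p2) = ¬2/3 = 1/3
¬p2 = ¬2/3 = 1/3
p2 ≡ p2 = 2/3 ≡ 2/3 = 1
¬p2 ⊃ (p2 ≡ p2) = 1/3 ⊃ 1 = 1
¬((p3 ⊃ p3) ⊃ p2) ∧ (¬p2 ⊃ (p2 ≡ p2)) = 1/3 ∧ 1 = 1/3
(¬p2 ⊃ (p1 ≡ (p1 ∧ p3))) ⊃ (¬((p3 ⊃ p3) ⊃ p2) ∧ (¬p2 ⊃ (p2 ≡ p2))) = 1 ⊃ 1/3 = 1/3
((¬¬(p2 ⊃ p3) ⊃ ((p1 ∧ p3) ∧ (p3 ∧ (p1 ∧ p1)))) ≡ ((p3 ⊃ p1) ∧ (p3 ⊃ p2))) ≡ ((¬p2 ⊃ (p1 ≡ (p1 ∧ p3))) ⊃ (¬((p3 ⊃ p3) ⊃ p2) ∧ (¬p2 ⊃ (p2 ≡ p2)))) = 2/3 ≡ 1/3 = 2/3
¬¬¬¬¬(p2 ∧ p1) ≡ (((¬¬(p2 ⊃ p3) ⊃ ((p1 ∧ p3) ∧ (p3 ∧ (p1 ∧ p1)))) ≡ ((p3 ⊃ p1) ∧ (p3 ⊃ p2))) ≡ ((¬p2 ⊃ (p1 ≡ (p1 ∧ p3))) ⊃ (¬((p3 ⊃ p3) ⊃ p2) ∧ (¬p2 ⊃ (p2 ≡ p2))))) = 1/2 ≡ 2/3 = 5/6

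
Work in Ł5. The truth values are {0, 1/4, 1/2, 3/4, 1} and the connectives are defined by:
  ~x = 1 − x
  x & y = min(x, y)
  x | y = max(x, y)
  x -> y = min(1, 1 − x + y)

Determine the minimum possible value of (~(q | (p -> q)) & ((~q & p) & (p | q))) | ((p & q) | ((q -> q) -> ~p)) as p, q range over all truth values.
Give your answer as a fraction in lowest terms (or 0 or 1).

1/2

Take p = 1/2, q = 0:
p -> q = 1/2 -> 0 = 1/2
q | (p -> q) = 0 | 1/2 = 1/2
~(q | (p -> q)) = ~1/2 = 1/2
~q = ~0 = 1
~q & p = 1 & 1/2 = 1/2
p | q = 1/2 | 0 = 1/2
(~q & p) & (p | q) = 1/2 & 1/2 = 1/2
~(q | (p -> q)) & ((~q & p) & (p | q)) = 1/2 & 1/2 = 1/2
p & q = 1/2 & 0 = 0
q -> q = 0 -> 0 = 1
~p = ~1/2 = 1/2
(q -> q) -> ~p = 1 -> 1/2 = 1/2
(p & q) | ((q -> q) -> ~p) = 0 | 1/2 = 1/2
(~(q | (p -> q)) & ((~q & p) & (p | q))) | ((p & q) | ((q -> q) -> ~p)) = 1/2 | 1/2 = 1/2
No assignment yields a value below 1/2, so this is the minimum.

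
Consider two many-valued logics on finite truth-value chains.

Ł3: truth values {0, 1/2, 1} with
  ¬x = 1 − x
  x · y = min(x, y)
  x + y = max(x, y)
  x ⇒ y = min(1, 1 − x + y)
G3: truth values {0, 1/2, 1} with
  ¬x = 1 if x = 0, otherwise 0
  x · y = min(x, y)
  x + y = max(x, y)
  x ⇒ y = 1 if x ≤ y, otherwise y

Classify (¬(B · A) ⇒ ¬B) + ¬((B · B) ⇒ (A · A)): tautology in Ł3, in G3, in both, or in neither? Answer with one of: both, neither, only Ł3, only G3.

In Ł3: at A = 0, B = 1/2 the value is 1/2 — not a tautology.
In G3: every assignment gives 1 — tautology.

only G3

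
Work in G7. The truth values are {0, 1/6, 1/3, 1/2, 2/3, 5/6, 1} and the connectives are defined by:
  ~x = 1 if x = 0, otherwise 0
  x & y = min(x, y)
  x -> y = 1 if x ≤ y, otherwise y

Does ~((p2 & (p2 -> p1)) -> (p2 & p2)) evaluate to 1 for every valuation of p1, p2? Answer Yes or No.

Counterexample: take p1 = 0, p2 = 0.
p2 -> p1 = 0 -> 0 = 1
p2 & (p2 -> p1) = 0 & 1 = 0
p2 & p2 = 0 & 0 = 0
(p2 & (p2 -> p1)) -> (p2 & p2) = 0 -> 0 = 1
~((p2 & (p2 -> p1)) -> (p2 & p2)) = ~1 = 0
This gives 0 ≠ 1.

No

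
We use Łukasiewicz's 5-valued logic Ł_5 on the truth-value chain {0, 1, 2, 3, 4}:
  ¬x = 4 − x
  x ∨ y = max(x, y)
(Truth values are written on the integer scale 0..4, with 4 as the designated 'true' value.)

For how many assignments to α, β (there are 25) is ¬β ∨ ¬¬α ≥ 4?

value 4: 9 assignments (counts)
value 3: 7 assignments
value 2: 5 assignments
value 1: 3 assignments
value 0: 1 assignment
So 9 of the 25 assignments meet the threshold.

9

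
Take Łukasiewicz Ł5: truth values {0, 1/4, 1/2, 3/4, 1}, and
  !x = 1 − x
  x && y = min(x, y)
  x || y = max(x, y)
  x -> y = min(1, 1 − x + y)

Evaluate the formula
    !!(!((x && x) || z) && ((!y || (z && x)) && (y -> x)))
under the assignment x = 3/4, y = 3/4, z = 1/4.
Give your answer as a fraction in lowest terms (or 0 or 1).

1/4

x && x = 3/4 && 3/4 = 3/4
(x && x) || z = 3/4 || 1/4 = 3/4
!((x && x) || z) = !3/4 = 1/4
!y = !3/4 = 1/4
z && x = 1/4 && 3/4 = 1/4
!y || (z && x) = 1/4 || 1/4 = 1/4
y -> x = 3/4 -> 3/4 = 1
(!y || (z && x)) && (y -> x) = 1/4 && 1 = 1/4
!((x && x) || z) && ((!y || (z && x)) && (y -> x)) = 1/4 && 1/4 = 1/4
!(!((x && x) || z) && ((!y || (z && x)) && (y -> x))) = !1/4 = 3/4
!!(!((x && x) || z) && ((!y || (z && x)) && (y -> x))) = !3/4 = 1/4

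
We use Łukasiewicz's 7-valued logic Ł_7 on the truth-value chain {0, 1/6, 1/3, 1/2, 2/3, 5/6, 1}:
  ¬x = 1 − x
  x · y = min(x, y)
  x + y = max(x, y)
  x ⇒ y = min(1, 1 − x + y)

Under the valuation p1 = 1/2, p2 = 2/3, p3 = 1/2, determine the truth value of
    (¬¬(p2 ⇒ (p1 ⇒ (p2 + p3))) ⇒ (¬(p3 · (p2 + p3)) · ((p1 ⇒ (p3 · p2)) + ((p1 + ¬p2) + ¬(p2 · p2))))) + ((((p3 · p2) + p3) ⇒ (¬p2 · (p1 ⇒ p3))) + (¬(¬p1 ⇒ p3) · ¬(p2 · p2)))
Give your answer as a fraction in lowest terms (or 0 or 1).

5/6

p2 + p3 = 2/3 + 1/2 = 2/3
p1 ⇒ (p2 + p3) = 1/2 ⇒ 2/3 = 1
p2 ⇒ (p1 ⇒ (p2 + p3)) = 2/3 ⇒ 1 = 1
¬(p2 ⇒ (p1 ⇒ (p2 + p3))) = ¬1 = 0
¬¬(p2 ⇒ (p1 ⇒ (p2 + p3))) = ¬0 = 1
p2 + p3 = 2/3 + 1/2 = 2/3
p3 · (p2 + p3) = 1/2 · 2/3 = 1/2
¬(p3 · (p2 + p3)) = ¬1/2 = 1/2
p3 · p2 = 1/2 · 2/3 = 1/2
p1 ⇒ (p3 · p2) = 1/2 ⇒ 1/2 = 1
¬p2 = ¬2/3 = 1/3
p1 + ¬p2 = 1/2 + 1/3 = 1/2
p2 · p2 = 2/3 · 2/3 = 2/3
¬(p2 · p2) = ¬2/3 = 1/3
(p1 + ¬p2) + ¬(p2 · p2) = 1/2 + 1/3 = 1/2
(p1 ⇒ (p3 · p2)) + ((p1 + ¬p2) + ¬(p2 · p2)) = 1 + 1/2 = 1
¬(p3 · (p2 + p3)) · ((p1 ⇒ (p3 · p2)) + ((p1 + ¬p2) + ¬(p2 · p2))) = 1/2 · 1 = 1/2
¬¬(p2 ⇒ (p1 ⇒ (p2 + p3))) ⇒ (¬(p3 · (p2 + p3)) · ((p1 ⇒ (p3 · p2)) + ((p1 + ¬p2) + ¬(p2 · p2)))) = 1 ⇒ 1/2 = 1/2
p3 · p2 = 1/2 · 2/3 = 1/2
(p3 · p2) + p3 = 1/2 + 1/2 = 1/2
¬p2 = ¬2/3 = 1/3
p1 ⇒ p3 = 1/2 ⇒ 1/2 = 1
¬p2 · (p1 ⇒ p3) = 1/3 · 1 = 1/3
((p3 · p2) + p3) ⇒ (¬p2 · (p1 ⇒ p3)) = 1/2 ⇒ 1/3 = 5/6
¬p1 = ¬1/2 = 1/2
¬p1 ⇒ p3 = 1/2 ⇒ 1/2 = 1
¬(¬p1 ⇒ p3) = ¬1 = 0
p2 · p2 = 2/3 · 2/3 = 2/3
¬(p2 · p2) = ¬2/3 = 1/3
¬(¬p1 ⇒ p3) · ¬(p2 · p2) = 0 · 1/3 = 0
(((p3 · p2) + p3) ⇒ (¬p2 · (p1 ⇒ p3))) + (¬(¬p1 ⇒ p3) · ¬(p2 · p2)) = 5/6 + 0 = 5/6
(¬¬(p2 ⇒ (p1 ⇒ (p2 + p3))) ⇒ (¬(p3 · (p2 + p3)) · ((p1 ⇒ (p3 · p2)) + ((p1 + ¬p2) + ¬(p2 · p2))))) + ((((p3 · p2) + p3) ⇒ (¬p2 · (p1 ⇒ p3))) + (¬(¬p1 ⇒ p3) · ¬(p2 · p2))) = 1/2 + 5/6 = 5/6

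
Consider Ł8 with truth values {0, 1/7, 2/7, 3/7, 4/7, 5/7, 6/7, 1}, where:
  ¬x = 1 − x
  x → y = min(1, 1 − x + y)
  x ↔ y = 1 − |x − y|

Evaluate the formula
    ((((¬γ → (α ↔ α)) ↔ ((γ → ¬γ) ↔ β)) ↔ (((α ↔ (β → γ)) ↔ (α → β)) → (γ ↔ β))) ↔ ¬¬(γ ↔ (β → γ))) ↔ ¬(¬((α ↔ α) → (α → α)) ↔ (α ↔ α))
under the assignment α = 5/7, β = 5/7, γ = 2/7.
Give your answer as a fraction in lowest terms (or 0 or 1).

5/7

¬γ = ¬2/7 = 5/7
α ↔ α = 5/7 ↔ 5/7 = 1
¬γ → (α ↔ α) = 5/7 → 1 = 1
¬γ = ¬2/7 = 5/7
γ → ¬γ = 2/7 → 5/7 = 1
(γ → ¬γ) ↔ β = 1 ↔ 5/7 = 5/7
(¬γ → (α ↔ α)) ↔ ((γ → ¬γ) ↔ β) = 1 ↔ 5/7 = 5/7
β → γ = 5/7 → 2/7 = 4/7
α ↔ (β → γ) = 5/7 ↔ 4/7 = 6/7
α → β = 5/7 → 5/7 = 1
(α ↔ (β → γ)) ↔ (α → β) = 6/7 ↔ 1 = 6/7
γ ↔ β = 2/7 ↔ 5/7 = 4/7
((α ↔ (β → γ)) ↔ (α → β)) → (γ ↔ β) = 6/7 → 4/7 = 5/7
((¬γ → (α ↔ α)) ↔ ((γ → ¬γ) ↔ β)) ↔ (((α ↔ (β → γ)) ↔ (α → β)) → (γ ↔ β)) = 5/7 ↔ 5/7 = 1
β → γ = 5/7 → 2/7 = 4/7
γ ↔ (β → γ) = 2/7 ↔ 4/7 = 5/7
¬(γ ↔ (β → γ)) = ¬5/7 = 2/7
¬¬(γ ↔ (β → γ)) = ¬2/7 = 5/7
(((¬γ → (α ↔ α)) ↔ ((γ → ¬γ) ↔ β)) ↔ (((α ↔ (β → γ)) ↔ (α → β)) → (γ ↔ β))) ↔ ¬¬(γ ↔ (β → γ)) = 1 ↔ 5/7 = 5/7
α ↔ α = 5/7 ↔ 5/7 = 1
α → α = 5/7 → 5/7 = 1
(α ↔ α) → (α → α) = 1 → 1 = 1
¬((α ↔ α) → (α → α)) = ¬1 = 0
α ↔ α = 5/7 ↔ 5/7 = 1
¬((α ↔ α) → (α → α)) ↔ (α ↔ α) = 0 ↔ 1 = 0
¬(¬((α ↔ α) → (α → α)) ↔ (α ↔ α)) = ¬0 = 1
((((¬γ → (α ↔ α)) ↔ ((γ → ¬γ) ↔ β)) ↔ (((α ↔ (β → γ)) ↔ (α → β)) → (γ ↔ β))) ↔ ¬¬(γ ↔ (β → γ))) ↔ ¬(¬((α ↔ α) → (α → α)) ↔ (α ↔ α)) = 5/7 ↔ 1 = 5/7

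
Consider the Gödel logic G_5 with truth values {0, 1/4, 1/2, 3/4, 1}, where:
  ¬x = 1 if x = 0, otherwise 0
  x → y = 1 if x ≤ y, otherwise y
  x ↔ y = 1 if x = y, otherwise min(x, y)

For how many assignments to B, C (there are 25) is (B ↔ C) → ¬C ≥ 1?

value 1: 9 assignments (counts)
value 0: 16 assignments
So 9 of the 25 assignments meet the threshold.

9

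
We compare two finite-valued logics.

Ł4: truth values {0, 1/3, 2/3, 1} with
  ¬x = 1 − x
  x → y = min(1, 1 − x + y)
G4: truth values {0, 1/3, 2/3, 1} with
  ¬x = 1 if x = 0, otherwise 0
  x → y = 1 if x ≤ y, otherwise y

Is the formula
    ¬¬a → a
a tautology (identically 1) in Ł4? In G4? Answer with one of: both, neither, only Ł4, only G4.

In Ł4: every assignment gives 1 — tautology.
In G4: at a = 1/3 the value is 1/3 — not a tautology.

only Ł4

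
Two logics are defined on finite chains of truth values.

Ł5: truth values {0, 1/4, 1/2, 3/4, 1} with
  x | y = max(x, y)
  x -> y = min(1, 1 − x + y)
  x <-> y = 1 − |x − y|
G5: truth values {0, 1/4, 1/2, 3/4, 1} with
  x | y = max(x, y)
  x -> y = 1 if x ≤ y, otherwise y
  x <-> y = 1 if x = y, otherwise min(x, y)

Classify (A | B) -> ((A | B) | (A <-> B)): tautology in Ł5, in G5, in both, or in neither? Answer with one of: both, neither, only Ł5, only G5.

both

In Ł5: every assignment gives 1 — tautology.
In G5: every assignment gives 1 — tautology.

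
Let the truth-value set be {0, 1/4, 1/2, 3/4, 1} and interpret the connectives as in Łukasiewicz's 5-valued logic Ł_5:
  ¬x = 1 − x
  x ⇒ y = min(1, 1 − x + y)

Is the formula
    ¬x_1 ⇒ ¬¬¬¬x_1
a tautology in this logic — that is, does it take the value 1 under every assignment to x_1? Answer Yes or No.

Counterexample: take x_1 = 0.
¬x_1 = ¬0 = 1
¬x_1 = ¬0 = 1
¬¬x_1 = ¬1 = 0
¬¬¬x_1 = ¬0 = 1
¬¬¬¬x_1 = ¬1 = 0
¬x_1 ⇒ ¬¬¬¬x_1 = 1 ⇒ 0 = 0
This gives 0 ≠ 1.

No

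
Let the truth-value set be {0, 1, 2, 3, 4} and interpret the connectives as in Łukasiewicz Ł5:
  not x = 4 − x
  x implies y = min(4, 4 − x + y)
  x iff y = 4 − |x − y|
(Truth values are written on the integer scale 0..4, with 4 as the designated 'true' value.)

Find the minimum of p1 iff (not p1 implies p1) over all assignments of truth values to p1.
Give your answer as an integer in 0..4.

2

Take p1 = 2:
not p1 = not 2 = 2
not p1 implies p1 = 2 implies 2 = 4
p1 iff (not p1 implies p1) = 2 iff 4 = 2
No assignment yields a value below 2, so this is the minimum.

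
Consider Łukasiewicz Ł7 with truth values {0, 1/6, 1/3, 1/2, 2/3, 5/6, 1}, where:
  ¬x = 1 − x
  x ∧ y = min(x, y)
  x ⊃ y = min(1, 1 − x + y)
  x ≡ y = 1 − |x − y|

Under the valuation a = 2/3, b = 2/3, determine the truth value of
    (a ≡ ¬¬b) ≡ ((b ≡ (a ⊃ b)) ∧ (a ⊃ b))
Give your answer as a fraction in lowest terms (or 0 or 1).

¬b = ¬2/3 = 1/3
¬¬b = ¬1/3 = 2/3
a ≡ ¬¬b = 2/3 ≡ 2/3 = 1
a ⊃ b = 2/3 ⊃ 2/3 = 1
b ≡ (a ⊃ b) = 2/3 ≡ 1 = 2/3
a ⊃ b = 2/3 ⊃ 2/3 = 1
(b ≡ (a ⊃ b)) ∧ (a ⊃ b) = 2/3 ∧ 1 = 2/3
(a ≡ ¬¬b) ≡ ((b ≡ (a ⊃ b)) ∧ (a ⊃ b)) = 1 ≡ 2/3 = 2/3

2/3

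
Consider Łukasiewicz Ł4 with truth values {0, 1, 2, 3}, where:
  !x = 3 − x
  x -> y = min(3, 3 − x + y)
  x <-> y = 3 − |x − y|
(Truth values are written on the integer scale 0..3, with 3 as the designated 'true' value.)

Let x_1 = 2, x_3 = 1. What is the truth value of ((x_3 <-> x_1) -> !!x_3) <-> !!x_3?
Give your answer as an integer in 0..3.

2

x_3 <-> x_1 = 1 <-> 2 = 2
!x_3 = !1 = 2
!!x_3 = !2 = 1
(x_3 <-> x_1) -> !!x_3 = 2 -> 1 = 2
!x_3 = !1 = 2
!!x_3 = !2 = 1
((x_3 <-> x_1) -> !!x_3) <-> !!x_3 = 2 <-> 1 = 2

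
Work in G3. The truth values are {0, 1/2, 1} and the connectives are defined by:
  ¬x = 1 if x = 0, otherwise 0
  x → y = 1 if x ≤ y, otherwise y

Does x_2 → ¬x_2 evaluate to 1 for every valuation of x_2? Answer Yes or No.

Counterexample: take x_2 = 1/2.
¬x_2 = ¬1/2 = 0
x_2 → ¬x_2 = 1/2 → 0 = 0
This gives 0 ≠ 1.

No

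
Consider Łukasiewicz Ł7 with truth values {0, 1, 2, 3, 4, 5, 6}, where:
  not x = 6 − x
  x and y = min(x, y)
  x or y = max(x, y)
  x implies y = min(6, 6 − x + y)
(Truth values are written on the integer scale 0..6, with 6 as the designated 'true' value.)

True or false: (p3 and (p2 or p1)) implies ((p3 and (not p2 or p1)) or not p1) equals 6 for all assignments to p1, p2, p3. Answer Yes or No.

No

Counterexample: take p1 = 1, p2 = 6, p3 = 6.
p2 or p1 = 6 or 1 = 6
p3 and (p2 or p1) = 6 and 6 = 6
not p2 = not 6 = 0
not p2 or p1 = 0 or 1 = 1
p3 and (not p2 or p1) = 6 and 1 = 1
not p1 = not 1 = 5
(p3 and (not p2 or p1)) or not p1 = 1 or 5 = 5
(p3 and (p2 or p1)) implies ((p3 and (not p2 or p1)) or not p1) = 6 implies 5 = 5
This gives 5 ≠ 6.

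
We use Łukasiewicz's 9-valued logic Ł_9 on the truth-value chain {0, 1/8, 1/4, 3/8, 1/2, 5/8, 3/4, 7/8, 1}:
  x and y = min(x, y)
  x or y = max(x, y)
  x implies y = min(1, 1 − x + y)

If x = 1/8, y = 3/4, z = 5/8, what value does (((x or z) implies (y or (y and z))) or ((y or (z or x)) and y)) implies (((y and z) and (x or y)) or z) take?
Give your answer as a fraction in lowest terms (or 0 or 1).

5/8

x or z = 1/8 or 5/8 = 5/8
y and z = 3/4 and 5/8 = 5/8
y or (y and z) = 3/4 or 5/8 = 3/4
(x or z) implies (y or (y and z)) = 5/8 implies 3/4 = 1
z or x = 5/8 or 1/8 = 5/8
y or (z or x) = 3/4 or 5/8 = 3/4
(y or (z or x)) and y = 3/4 and 3/4 = 3/4
((x or z) implies (y or (y and z))) or ((y or (z or x)) and y) = 1 or 3/4 = 1
y and z = 3/4 and 5/8 = 5/8
x or y = 1/8 or 3/4 = 3/4
(y and z) and (x or y) = 5/8 and 3/4 = 5/8
((y and z) and (x or y)) or z = 5/8 or 5/8 = 5/8
(((x or z) implies (y or (y and z))) or ((y or (z or x)) and y)) implies (((y and z) and (x or y)) or z) = 1 implies 5/8 = 5/8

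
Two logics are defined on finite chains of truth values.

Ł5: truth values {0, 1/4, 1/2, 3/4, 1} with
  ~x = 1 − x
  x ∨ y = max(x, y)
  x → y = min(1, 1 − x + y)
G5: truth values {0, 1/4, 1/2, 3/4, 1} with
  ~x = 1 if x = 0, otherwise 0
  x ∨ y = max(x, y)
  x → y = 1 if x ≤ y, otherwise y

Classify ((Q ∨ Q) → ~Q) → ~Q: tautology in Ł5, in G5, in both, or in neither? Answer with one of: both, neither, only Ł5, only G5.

In Ł5: at Q = 1/4 the value is 3/4 — not a tautology.
In G5: every assignment gives 1 — tautology.

only G5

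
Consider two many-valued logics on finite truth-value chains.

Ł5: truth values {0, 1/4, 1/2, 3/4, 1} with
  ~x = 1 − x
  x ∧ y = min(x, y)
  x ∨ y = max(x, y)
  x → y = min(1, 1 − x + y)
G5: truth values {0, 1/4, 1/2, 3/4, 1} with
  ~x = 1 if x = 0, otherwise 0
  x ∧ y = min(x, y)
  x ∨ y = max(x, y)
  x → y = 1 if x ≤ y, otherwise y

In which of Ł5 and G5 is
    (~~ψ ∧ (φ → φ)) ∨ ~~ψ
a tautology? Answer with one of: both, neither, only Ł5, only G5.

neither

In Ł5: at φ = 0, ψ = 0 the value is 0 — not a tautology.
In G5: at φ = 0, ψ = 0 the value is 0 — not a tautology.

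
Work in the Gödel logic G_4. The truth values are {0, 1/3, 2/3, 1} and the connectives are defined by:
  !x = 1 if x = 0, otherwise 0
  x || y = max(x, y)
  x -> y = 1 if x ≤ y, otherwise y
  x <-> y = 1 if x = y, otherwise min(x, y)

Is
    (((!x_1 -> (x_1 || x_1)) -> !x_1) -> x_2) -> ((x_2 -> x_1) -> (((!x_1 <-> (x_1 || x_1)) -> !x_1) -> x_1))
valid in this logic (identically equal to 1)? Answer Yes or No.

Counterexample: take x_1 = 1/3, x_2 = 0.
!x_1 = !1/3 = 0
x_1 || x_1 = 1/3 || 1/3 = 1/3
!x_1 -> (x_1 || x_1) = 0 -> 1/3 = 1
!x_1 = !1/3 = 0
(!x_1 -> (x_1 || x_1)) -> !x_1 = 1 -> 0 = 0
((!x_1 -> (x_1 || x_1)) -> !x_1) -> x_2 = 0 -> 0 = 1
x_2 -> x_1 = 0 -> 1/3 = 1
!x_1 = !1/3 = 0
x_1 || x_1 = 1/3 || 1/3 = 1/3
!x_1 <-> (x_1 || x_1) = 0 <-> 1/3 = 0
!x_1 = !1/3 = 0
(!x_1 <-> (x_1 || x_1)) -> !x_1 = 0 -> 0 = 1
((!x_1 <-> (x_1 || x_1)) -> !x_1) -> x_1 = 1 -> 1/3 = 1/3
(x_2 -> x_1) -> (((!x_1 <-> (x_1 || x_1)) -> !x_1) -> x_1) = 1 -> 1/3 = 1/3
(((!x_1 -> (x_1 || x_1)) -> !x_1) -> x_2) -> ((x_2 -> x_1) -> (((!x_1 <-> (x_1 || x_1)) -> !x_1) -> x_1)) = 1 -> 1/3 = 1/3
This gives 1/3 ≠ 1.

No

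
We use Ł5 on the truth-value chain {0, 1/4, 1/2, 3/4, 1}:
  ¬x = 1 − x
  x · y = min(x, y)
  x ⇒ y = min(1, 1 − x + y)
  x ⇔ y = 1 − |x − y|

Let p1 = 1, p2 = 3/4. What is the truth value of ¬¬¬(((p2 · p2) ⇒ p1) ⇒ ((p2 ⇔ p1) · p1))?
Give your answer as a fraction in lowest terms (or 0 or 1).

1/4

p2 · p2 = 3/4 · 3/4 = 3/4
(p2 · p2) ⇒ p1 = 3/4 ⇒ 1 = 1
p2 ⇔ p1 = 3/4 ⇔ 1 = 3/4
(p2 ⇔ p1) · p1 = 3/4 · 1 = 3/4
((p2 · p2) ⇒ p1) ⇒ ((p2 ⇔ p1) · p1) = 1 ⇒ 3/4 = 3/4
¬(((p2 · p2) ⇒ p1) ⇒ ((p2 ⇔ p1) · p1)) = ¬3/4 = 1/4
¬¬(((p2 · p2) ⇒ p1) ⇒ ((p2 ⇔ p1) · p1)) = ¬1/4 = 3/4
¬¬¬(((p2 · p2) ⇒ p1) ⇒ ((p2 ⇔ p1) · p1)) = ¬3/4 = 1/4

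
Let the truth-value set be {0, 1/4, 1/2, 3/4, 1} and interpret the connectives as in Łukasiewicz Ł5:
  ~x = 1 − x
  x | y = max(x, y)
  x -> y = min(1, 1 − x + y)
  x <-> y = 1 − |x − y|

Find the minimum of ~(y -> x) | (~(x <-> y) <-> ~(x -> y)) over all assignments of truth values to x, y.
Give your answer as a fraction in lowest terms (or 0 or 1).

Take x = 0, y = 1/2:
y -> x = 1/2 -> 0 = 1/2
~(y -> x) = ~1/2 = 1/2
x <-> y = 0 <-> 1/2 = 1/2
~(x <-> y) = ~1/2 = 1/2
x -> y = 0 -> 1/2 = 1
~(x -> y) = ~1 = 0
~(x <-> y) <-> ~(x -> y) = 1/2 <-> 0 = 1/2
~(y -> x) | (~(x <-> y) <-> ~(x -> y)) = 1/2 | 1/2 = 1/2
No assignment yields a value below 1/2, so this is the minimum.

1/2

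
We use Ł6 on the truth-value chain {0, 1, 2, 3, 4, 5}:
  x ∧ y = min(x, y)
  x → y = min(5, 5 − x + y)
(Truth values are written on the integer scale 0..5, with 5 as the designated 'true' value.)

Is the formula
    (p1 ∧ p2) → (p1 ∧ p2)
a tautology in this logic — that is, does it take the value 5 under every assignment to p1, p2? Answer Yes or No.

At p1 = 0, p2 = 2, for instance:
p1 ∧ p2 = 0 ∧ 2 = 0
(p1 ∧ p2) → (p1 ∧ p2) = 0 → 0 = 5
and checking the remaining 35 assignments likewise gives ≥ 5 in every case.

Yes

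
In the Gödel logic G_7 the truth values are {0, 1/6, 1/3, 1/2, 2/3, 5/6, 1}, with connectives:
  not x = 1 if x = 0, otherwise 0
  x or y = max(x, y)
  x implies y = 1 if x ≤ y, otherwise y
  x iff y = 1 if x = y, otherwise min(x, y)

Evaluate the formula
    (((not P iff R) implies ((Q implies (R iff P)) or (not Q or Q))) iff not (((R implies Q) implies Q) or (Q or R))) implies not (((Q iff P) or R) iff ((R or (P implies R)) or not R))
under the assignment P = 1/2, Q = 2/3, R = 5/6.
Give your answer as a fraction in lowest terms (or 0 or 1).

1

not P = not 1/2 = 0
not P iff R = 0 iff 5/6 = 0
R iff P = 5/6 iff 1/2 = 1/2
Q implies (R iff P) = 2/3 implies 1/2 = 1/2
not Q = not 2/3 = 0
not Q or Q = 0 or 2/3 = 2/3
(Q implies (R iff P)) or (not Q or Q) = 1/2 or 2/3 = 2/3
(not P iff R) implies ((Q implies (R iff P)) or (not Q or Q)) = 0 implies 2/3 = 1
R implies Q = 5/6 implies 2/3 = 2/3
(R implies Q) implies Q = 2/3 implies 2/3 = 1
Q or R = 2/3 or 5/6 = 5/6
((R implies Q) implies Q) or (Q or R) = 1 or 5/6 = 1
not (((R implies Q) implies Q) or (Q or R)) = not 1 = 0
((not P iff R) implies ((Q implies (R iff P)) or (not Q or Q))) iff not (((R implies Q) implies Q) or (Q or R)) = 1 iff 0 = 0
Q iff P = 2/3 iff 1/2 = 1/2
(Q iff P) or R = 1/2 or 5/6 = 5/6
P implies R = 1/2 implies 5/6 = 1
R or (P implies R) = 5/6 or 1 = 1
not R = not 5/6 = 0
(R or (P implies R)) or not R = 1 or 0 = 1
((Q iff P) or R) iff ((R or (P implies R)) or not R) = 5/6 iff 1 = 5/6
not (((Q iff P) or R) iff ((R or (P implies R)) or not R)) = not 5/6 = 0
(((not P iff R) implies ((Q implies (R iff P)) or (not Q or Q))) iff not (((R implies Q) implies Q) or (Q or R))) implies not (((Q iff P) or R) iff ((R or (P implies R)) or not R)) = 0 implies 0 = 1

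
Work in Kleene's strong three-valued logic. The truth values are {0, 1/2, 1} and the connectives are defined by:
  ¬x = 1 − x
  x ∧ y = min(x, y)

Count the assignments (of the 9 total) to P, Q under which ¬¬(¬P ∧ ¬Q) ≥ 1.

P = 0, Q = 0 ↦ 1  ≥
P = 0, Q = 1/2 ↦ 1/2  <
P = 0, Q = 1 ↦ 0  <
P = 1/2, Q = 0 ↦ 1/2  <
P = 1/2, Q = 1/2 ↦ 1/2  <
P = 1/2, Q = 1 ↦ 0  <
P = 1, Q = 0 ↦ 0  <
P = 1, Q = 1/2 ↦ 0  <
P = 1, Q = 1 ↦ 0  <
So 1 of the 9 assignments meets the threshold.

1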